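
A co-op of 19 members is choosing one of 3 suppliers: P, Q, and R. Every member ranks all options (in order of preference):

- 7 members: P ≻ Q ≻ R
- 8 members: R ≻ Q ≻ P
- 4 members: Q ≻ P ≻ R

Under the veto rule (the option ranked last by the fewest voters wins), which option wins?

Last-place votes: P 8, Q 0, R 11.
Q is ranked last by the fewest voters, so Q wins.

Q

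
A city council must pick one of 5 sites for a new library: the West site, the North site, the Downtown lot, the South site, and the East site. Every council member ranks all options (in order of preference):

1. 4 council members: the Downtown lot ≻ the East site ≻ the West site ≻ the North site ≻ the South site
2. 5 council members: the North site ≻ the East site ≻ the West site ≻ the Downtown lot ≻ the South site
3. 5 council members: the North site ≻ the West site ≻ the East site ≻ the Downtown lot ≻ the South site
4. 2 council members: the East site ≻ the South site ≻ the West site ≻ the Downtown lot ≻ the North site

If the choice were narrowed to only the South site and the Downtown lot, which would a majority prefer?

Voters preferring the South site to the Downtown lot: 2; preferring the Downtown lot to the South site: 14.
the Downtown lot wins the head-to-head.

the Downtown lot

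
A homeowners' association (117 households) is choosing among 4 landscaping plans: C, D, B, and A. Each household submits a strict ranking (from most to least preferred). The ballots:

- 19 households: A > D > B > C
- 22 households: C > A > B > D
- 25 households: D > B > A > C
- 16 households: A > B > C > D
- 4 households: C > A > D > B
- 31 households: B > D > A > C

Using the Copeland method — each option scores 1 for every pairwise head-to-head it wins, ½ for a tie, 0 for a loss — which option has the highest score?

C: loses to D, B, and A → score 0.
D: beats C; loses to B and A → score 1.
B: beats C and D; loses to A → score 2.
A: beats C, D, and B → score 3.
A has the best pairwise record.

A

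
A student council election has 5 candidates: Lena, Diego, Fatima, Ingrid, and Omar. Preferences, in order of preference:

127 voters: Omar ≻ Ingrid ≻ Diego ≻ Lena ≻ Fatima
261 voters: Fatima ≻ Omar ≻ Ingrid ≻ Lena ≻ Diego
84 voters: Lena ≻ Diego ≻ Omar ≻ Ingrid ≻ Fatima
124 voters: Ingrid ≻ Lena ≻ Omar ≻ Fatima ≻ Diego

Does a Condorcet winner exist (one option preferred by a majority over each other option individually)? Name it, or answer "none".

Omar

Omar vs Lena: 388–208 for Omar.
Omar vs Diego: 512–84 for Omar.
Omar vs Fatima: 335–261 for Omar.
Omar vs Ingrid: 472–124 for Omar.
Omar beats every other option head-to-head.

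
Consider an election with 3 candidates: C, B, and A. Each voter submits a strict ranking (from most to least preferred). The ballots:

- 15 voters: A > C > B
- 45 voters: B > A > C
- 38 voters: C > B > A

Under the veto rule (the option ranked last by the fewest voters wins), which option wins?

B

Last-place votes: C 45, B 15, A 38.
B is ranked last by the fewest voters, so B wins.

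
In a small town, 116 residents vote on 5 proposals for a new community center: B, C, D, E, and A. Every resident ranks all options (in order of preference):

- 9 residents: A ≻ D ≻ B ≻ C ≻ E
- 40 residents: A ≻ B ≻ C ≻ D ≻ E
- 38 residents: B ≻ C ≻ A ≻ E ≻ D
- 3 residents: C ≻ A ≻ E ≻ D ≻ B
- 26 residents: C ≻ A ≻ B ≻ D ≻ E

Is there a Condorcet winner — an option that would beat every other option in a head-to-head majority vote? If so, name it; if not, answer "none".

none

Checking pairwise contests:
A beats B 78–38.
B beats C 87–29.
B beats D 104–12.
B beats E 113–3.
C beats A 67–49.
Every option loses at least one head-to-head, so there is no Condorcet winner.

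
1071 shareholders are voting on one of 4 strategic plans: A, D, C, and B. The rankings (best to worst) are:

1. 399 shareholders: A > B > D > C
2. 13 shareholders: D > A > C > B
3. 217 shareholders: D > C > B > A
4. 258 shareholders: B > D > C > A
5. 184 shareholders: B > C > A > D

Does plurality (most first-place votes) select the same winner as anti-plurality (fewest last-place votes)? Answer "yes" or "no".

Plurality — first-place votes: A 399, D 230, C 0, B 442. Winner: B.
Anti-plurality — last-place votes: A 475, D 184, C 399, B 13. Winner: B.
The two methods agree.

yes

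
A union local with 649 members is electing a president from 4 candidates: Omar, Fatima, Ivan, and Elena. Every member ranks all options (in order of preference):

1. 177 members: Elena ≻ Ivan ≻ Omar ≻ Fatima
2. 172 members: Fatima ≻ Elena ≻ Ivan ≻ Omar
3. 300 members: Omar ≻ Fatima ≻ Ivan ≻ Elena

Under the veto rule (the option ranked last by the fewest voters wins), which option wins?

Last-place votes: Omar 172, Fatima 177, Ivan 0, Elena 300.
Ivan is ranked last by the fewest voters, so Ivan wins.

Ivan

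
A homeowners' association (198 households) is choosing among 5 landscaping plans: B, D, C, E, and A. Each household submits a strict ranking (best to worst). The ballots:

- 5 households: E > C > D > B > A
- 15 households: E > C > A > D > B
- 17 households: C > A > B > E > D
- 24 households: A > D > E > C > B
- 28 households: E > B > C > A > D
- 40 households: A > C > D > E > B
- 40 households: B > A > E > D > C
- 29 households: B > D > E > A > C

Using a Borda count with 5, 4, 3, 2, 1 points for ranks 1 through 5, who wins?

B: 5·2 + 15·1 + 17·3 + 24·1 + 28·4 + 40·1 + 40·5 + 29·5 = 597
D: 5·3 + 15·2 + 17·1 + 24·4 + 28·1 + 40·3 + 40·2 + 29·4 = 502
C: 5·4 + 15·4 + 17·5 + 24·2 + 28·3 + 40·4 + 40·1 + 29·1 = 526
E: 5·5 + 15·5 + 17·2 + 24·3 + 28·5 + 40·2 + 40·3 + 29·3 = 633
A: 5·1 + 15·3 + 17·4 + 24·5 + 28·2 + 40·5 + 40·4 + 29·2 = 712
A has the highest Borda score (712).

A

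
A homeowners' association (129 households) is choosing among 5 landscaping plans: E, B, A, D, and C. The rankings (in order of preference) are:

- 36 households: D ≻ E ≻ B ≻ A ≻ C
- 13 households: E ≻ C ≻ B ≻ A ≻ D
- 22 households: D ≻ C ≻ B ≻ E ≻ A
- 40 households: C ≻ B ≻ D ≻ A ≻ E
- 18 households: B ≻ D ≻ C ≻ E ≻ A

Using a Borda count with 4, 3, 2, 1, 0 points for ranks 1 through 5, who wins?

E: 36·3 + 13·4 + 22·1 + 40·0 + 18·1 = 200
B: 36·2 + 13·2 + 22·2 + 40·3 + 18·4 = 334
A: 36·1 + 13·1 + 22·0 + 40·1 + 18·0 = 89
D: 36·4 + 13·0 + 22·4 + 40·2 + 18·3 = 366
C: 36·0 + 13·3 + 22·3 + 40·4 + 18·2 = 301
D has the highest Borda score (366).

D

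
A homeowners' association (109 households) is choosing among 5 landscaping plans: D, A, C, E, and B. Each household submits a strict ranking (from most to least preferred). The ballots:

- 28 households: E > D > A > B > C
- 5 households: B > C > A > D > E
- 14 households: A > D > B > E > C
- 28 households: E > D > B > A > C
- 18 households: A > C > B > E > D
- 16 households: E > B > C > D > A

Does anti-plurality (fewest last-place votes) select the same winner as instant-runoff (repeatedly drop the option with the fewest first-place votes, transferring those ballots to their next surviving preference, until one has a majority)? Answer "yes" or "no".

no

Anti-plurality — last-place votes: D 18, A 16, C 70, E 5, B 0. Winner: B.
Instant-runoff — R1 D 0, A 32, C 0, E 72, B 5 (E winner). Winner: E.
The two methods disagree.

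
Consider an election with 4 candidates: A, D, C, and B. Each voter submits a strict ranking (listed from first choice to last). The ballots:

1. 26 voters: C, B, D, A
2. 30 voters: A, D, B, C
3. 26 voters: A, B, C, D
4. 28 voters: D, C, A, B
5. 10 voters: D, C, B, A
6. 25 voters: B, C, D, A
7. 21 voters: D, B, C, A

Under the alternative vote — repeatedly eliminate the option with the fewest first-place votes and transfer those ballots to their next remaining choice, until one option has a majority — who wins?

Round 1: A 56, D 59, C 26, B 25. Eliminate B.
Round 2: A 56, D 59, C 51. Eliminate C.
Round 3: A 56, D 110. D has a majority.

D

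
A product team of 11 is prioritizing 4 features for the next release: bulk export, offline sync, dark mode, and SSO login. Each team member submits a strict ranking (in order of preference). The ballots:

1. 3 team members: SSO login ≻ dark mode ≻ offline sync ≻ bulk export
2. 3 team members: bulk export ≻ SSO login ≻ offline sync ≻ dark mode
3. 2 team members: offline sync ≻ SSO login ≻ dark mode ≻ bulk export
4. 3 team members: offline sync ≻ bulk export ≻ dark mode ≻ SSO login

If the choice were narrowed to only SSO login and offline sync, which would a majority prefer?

SSO login

Voters preferring SSO login to offline sync: 6; preferring offline sync to SSO login: 5.
SSO login wins the head-to-head.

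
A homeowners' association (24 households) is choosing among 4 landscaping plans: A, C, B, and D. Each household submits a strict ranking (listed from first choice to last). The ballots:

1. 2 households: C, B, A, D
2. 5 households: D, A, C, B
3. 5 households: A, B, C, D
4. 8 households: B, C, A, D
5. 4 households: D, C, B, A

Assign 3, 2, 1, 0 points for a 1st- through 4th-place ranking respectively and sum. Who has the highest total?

A: 2·1 + 5·2 + 5·3 + 8·1 + 4·0 = 35
C: 2·3 + 5·1 + 5·1 + 8·2 + 4·2 = 40
B: 2·2 + 5·0 + 5·2 + 8·3 + 4·1 = 42
D: 2·0 + 5·3 + 5·0 + 8·0 + 4·3 = 27
B has the highest Borda score (42).

B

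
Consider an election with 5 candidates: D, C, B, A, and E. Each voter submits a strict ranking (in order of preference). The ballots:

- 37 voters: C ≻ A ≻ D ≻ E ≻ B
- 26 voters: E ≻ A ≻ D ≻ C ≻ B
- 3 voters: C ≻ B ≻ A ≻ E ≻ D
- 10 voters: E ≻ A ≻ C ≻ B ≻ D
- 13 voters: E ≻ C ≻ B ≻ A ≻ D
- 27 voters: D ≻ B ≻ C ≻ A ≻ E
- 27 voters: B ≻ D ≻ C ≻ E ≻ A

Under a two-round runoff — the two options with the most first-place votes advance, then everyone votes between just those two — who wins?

C

Round 1 first-place votes: D 27, C 40, B 27, A 0, E 49.
E and C advance.
Runoff: E is preferred to C by 49 voters; C by 94.
C wins the runoff.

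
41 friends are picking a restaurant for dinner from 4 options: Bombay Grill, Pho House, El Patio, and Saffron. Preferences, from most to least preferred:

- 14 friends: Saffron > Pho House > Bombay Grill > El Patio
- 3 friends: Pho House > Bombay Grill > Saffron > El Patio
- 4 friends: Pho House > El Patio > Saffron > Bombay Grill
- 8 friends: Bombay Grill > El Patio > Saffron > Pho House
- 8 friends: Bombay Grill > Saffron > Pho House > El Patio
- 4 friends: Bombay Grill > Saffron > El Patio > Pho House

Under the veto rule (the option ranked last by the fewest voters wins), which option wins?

Saffron

Last-place votes: Bombay Grill 4, Pho House 12, El Patio 25, Saffron 0.
Saffron is ranked last by the fewest voters, so Saffron wins.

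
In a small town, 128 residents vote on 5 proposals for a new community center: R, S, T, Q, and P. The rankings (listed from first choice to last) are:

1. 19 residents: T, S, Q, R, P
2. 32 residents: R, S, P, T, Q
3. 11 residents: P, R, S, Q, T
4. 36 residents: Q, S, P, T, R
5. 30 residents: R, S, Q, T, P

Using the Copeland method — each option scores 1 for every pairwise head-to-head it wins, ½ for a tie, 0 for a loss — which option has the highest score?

R: beats S, T, Q, and P → score 4.
S: beats T, Q, and P; loses to R → score 3.
T: loses to R, S, Q, and P → score 0.
Q: beats T and P; loses to R and S → score 2.
P: beats T; loses to R, S, and Q → score 1.
R has the best pairwise record.

R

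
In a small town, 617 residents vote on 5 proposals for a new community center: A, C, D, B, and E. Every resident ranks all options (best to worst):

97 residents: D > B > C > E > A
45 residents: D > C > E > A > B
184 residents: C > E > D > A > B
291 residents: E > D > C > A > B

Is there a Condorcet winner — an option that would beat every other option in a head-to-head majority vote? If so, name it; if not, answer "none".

none

Checking pairwise contests:
C beats A 617–0.
D beats C 433–184.
E beats D 475–142.
A beats B 520–97.
C beats E 326–291.
Every option loses at least one head-to-head, so there is no Condorcet winner.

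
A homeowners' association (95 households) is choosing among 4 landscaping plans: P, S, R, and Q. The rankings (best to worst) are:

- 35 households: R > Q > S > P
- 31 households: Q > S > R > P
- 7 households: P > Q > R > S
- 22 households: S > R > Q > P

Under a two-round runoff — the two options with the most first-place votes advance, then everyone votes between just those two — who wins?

Round 1 first-place votes: P 7, S 22, R 35, Q 31.
R and Q advance.
Runoff: R is preferred to Q by 57 voters; Q by 38.
R wins the runoff.

R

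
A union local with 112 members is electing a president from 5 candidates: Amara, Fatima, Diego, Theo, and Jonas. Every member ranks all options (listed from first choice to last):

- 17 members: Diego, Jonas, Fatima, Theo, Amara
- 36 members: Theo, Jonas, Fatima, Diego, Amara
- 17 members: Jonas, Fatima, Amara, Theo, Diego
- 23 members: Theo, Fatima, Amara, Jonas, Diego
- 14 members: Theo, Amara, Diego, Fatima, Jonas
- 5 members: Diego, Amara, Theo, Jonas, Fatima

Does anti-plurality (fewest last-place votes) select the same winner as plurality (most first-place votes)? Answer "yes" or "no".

yes

Anti-plurality — last-place votes: Amara 53, Fatima 5, Diego 40, Theo 0, Jonas 14. Winner: Theo.
Plurality — first-place votes: Amara 0, Fatima 0, Diego 22, Theo 73, Jonas 17. Winner: Theo.
The two methods agree.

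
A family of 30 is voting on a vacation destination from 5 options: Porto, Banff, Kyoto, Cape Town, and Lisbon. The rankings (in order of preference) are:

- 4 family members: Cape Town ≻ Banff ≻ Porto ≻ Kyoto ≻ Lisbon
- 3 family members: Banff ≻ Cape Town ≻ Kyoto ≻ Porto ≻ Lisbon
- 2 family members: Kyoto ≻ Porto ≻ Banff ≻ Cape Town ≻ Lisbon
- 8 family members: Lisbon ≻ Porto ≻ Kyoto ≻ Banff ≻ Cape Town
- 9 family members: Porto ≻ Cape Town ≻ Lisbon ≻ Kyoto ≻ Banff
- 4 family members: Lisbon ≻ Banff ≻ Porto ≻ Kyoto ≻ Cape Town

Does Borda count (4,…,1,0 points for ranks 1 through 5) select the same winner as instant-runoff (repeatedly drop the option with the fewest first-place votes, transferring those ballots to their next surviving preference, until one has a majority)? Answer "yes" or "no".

yes

Borda — scores: Porto 85, Banff 48, Kyoto 47, Cape Town 54, Lisbon 66. Winner: Porto.
Instant-runoff — R1 Porto 9, Banff 3, Kyoto 2, Cape Town 4, Lisbon 12 (Kyoto out); R2 Porto 11, Banff 3, Cape Town 4, Lisbon 12 (Banff out); R3 Porto 11, Cape Town 7, Lisbon 12 (Cape Town out); R4 Porto 18, Lisbon 12 (Porto winner). Winner: Porto.
The two methods agree.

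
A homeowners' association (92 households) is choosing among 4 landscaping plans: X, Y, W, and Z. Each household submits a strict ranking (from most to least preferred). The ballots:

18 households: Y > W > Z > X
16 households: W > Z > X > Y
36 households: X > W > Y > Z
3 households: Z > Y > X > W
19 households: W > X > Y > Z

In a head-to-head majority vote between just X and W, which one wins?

Voters preferring X to W: 39; preferring W to X: 53.
W wins the head-to-head.

W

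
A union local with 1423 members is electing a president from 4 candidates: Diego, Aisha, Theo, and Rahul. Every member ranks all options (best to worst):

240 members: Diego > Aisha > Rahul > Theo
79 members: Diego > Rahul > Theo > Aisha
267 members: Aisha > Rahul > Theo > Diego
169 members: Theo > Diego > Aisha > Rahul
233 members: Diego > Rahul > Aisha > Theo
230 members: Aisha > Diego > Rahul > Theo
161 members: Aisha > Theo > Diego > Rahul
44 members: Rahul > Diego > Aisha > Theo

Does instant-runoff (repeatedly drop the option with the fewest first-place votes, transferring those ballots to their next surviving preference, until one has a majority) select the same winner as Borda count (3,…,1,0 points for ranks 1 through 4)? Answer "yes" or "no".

no

Instant-runoff — R1 Diego 552, Aisha 658, Theo 169, Rahul 44 (Rahul out); R2 Diego 596, Aisha 658, Theo 169 (Theo out); R3 Diego 765, Aisha 658 (Diego winner). Winner: Diego.
Borda — scores: Diego 2703, Aisha 2900, Theo 1175, Rahul 1760. Winner: Aisha.
The two methods disagree.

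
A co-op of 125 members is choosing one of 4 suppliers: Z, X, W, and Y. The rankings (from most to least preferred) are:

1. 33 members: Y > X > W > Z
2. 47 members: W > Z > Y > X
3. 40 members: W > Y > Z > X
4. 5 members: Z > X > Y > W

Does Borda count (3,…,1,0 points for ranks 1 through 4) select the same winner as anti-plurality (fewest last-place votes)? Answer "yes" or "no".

Borda — scores: Z 149, X 76, W 294, Y 231. Winner: W.
Anti-plurality — last-place votes: Z 33, X 87, W 5, Y 0. Winner: Y.
The two methods disagree.

no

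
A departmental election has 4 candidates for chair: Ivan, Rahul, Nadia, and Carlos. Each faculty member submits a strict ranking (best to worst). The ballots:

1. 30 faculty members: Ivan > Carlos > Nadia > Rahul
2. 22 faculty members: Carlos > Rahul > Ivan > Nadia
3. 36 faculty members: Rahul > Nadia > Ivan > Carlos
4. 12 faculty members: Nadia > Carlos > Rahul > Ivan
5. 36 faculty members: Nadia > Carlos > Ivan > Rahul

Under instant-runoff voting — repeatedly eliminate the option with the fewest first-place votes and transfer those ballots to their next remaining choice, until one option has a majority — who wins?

Round 1: Ivan 30, Rahul 36, Nadia 48, Carlos 22. Eliminate Carlos.
Round 2: Ivan 30, Rahul 58, Nadia 48. Eliminate Ivan.
Round 3: Rahul 58, Nadia 78. Nadia has a majority.

Nadia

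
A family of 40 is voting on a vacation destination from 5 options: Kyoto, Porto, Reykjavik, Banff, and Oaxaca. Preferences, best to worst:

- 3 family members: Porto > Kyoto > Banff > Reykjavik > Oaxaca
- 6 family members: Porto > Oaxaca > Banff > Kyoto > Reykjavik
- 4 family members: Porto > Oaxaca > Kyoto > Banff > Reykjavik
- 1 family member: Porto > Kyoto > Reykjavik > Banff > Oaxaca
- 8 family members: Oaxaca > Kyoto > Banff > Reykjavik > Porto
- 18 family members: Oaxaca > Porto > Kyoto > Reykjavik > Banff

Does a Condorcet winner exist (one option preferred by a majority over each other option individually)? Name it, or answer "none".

Oaxaca vs Kyoto: 36–4 for Oaxaca.
Oaxaca vs Porto: 26–14 for Oaxaca.
Oaxaca vs Reykjavik: 36–4 for Oaxaca.
Oaxaca vs Banff: 36–4 for Oaxaca.
Oaxaca beats every other option head-to-head.

Oaxaca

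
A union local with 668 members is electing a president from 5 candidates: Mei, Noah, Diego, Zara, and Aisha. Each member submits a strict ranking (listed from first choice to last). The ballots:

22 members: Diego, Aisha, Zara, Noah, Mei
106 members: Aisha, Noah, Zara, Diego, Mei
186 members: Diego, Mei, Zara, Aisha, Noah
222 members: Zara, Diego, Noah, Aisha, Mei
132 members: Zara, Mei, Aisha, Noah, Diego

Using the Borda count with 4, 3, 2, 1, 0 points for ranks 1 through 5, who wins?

Mei: 22·0 + 106·0 + 186·3 + 222·0 + 132·3 = 954
Noah: 22·1 + 106·3 + 186·0 + 222·2 + 132·1 = 916
Diego: 22·4 + 106·1 + 186·4 + 222·3 + 132·0 = 1604
Zara: 22·2 + 106·2 + 186·2 + 222·4 + 132·4 = 2044
Aisha: 22·3 + 106·4 + 186·1 + 222·1 + 132·2 = 1162
Zara has the highest Borda score (2044).

Zara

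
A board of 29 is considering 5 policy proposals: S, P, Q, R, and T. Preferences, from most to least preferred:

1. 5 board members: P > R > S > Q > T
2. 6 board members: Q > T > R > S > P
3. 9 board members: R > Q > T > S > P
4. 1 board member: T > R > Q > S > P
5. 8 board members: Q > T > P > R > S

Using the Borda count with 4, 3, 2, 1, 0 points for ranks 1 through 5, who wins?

Q

S: 5·2 + 6·1 + 9·1 + 1·1 + 8·0 = 26
P: 5·4 + 6·0 + 9·0 + 1·0 + 8·2 = 36
Q: 5·1 + 6·4 + 9·3 + 1·2 + 8·4 = 90
R: 5·3 + 6·2 + 9·4 + 1·3 + 8·1 = 74
T: 5·0 + 6·3 + 9·2 + 1·4 + 8·3 = 64
Q has the highest Borda score (90).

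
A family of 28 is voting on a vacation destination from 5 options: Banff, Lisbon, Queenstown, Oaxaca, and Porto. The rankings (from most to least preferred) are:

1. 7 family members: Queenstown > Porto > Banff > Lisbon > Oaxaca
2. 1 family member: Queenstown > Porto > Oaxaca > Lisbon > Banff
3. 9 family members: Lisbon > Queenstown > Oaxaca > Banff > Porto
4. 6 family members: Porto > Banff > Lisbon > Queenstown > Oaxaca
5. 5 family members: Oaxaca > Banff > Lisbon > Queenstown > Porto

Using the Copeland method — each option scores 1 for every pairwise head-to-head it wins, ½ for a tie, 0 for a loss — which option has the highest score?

Queenstown

Banff: beats Lisbon; ties Porto; loses to Queenstown and Oaxaca → score 1.5.
Lisbon: beats Queenstown and Oaxaca; ties Porto; loses to Banff → score 2.5.
Queenstown: beats Banff, Oaxaca, and Porto; loses to Lisbon → score 3.
Oaxaca: beats Banff; ties Porto; loses to Lisbon and Queenstown → score 1.5.
Porto: ties Banff, Lisbon, and Oaxaca; loses to Queenstown → score 1.5.
Queenstown has the best pairwise record.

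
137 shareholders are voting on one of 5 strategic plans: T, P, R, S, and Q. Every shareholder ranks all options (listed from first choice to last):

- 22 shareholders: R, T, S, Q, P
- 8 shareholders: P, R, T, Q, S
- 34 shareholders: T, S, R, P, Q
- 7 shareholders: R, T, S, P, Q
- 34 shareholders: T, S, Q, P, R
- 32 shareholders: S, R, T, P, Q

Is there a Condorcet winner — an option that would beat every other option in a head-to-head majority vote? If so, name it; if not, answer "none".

Checking pairwise contests:
R beats T 69–68.
T beats P 129–8.
S beats R 100–37.
T beats S 105–32.
T beats Q 137–0.
Every option loses at least one head-to-head, so there is no Condorcet winner.

none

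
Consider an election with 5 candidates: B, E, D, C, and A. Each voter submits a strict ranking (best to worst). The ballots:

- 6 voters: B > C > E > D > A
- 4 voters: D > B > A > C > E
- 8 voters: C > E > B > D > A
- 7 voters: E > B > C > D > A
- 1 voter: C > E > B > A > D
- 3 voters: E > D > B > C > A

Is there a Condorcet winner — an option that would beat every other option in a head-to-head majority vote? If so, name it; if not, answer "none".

none

Checking pairwise contests:
E beats B 19–10.
C beats E 19–10.
B beats D 22–7.
B beats C 20–9.
B beats A 29–0.
Every option loses at least one head-to-head, so there is no Condorcet winner.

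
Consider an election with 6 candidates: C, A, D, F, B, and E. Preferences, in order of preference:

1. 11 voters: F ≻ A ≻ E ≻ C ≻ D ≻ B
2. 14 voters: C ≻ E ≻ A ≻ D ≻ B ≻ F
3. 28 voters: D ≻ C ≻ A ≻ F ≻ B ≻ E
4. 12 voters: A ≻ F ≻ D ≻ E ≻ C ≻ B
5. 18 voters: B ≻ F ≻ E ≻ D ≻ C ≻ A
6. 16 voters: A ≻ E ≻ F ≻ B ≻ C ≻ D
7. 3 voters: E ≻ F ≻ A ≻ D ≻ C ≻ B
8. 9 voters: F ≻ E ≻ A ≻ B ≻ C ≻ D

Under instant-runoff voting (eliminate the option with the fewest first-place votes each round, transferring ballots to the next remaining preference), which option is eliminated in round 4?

D

Round 1: C 14, A 28, D 28, F 20, B 18, E 3. Eliminate E.
Round 2: C 14, A 28, D 28, F 23, B 18. Eliminate C.
Round 3: A 42, D 28, F 23, B 18. Eliminate B.
Round 4: A 42, D 28, F 41. Eliminate D.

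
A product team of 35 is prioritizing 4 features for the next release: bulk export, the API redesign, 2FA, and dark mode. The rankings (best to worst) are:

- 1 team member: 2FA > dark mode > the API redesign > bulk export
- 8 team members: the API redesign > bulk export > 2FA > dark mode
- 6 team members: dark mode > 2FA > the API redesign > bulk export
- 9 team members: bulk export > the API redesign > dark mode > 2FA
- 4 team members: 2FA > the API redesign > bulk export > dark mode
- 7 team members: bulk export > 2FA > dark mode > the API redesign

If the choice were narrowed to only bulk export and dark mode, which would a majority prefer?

bulk export

Voters preferring bulk export to dark mode: 28; preferring dark mode to bulk export: 7.
bulk export wins the head-to-head.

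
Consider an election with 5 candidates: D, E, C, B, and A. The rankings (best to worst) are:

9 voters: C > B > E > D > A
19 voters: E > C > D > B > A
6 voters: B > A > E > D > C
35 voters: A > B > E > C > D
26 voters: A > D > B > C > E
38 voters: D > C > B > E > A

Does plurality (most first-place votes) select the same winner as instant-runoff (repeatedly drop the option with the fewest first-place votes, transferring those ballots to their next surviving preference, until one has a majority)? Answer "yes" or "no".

yes

Plurality — first-place votes: D 38, E 19, C 9, B 6, A 61. Winner: A.
Instant-runoff — R1 D 38, E 19, C 9, B 6, A 61 (B out); R2 D 38, E 19, C 9, A 67 (A winner). Winner: A.
The two methods agree.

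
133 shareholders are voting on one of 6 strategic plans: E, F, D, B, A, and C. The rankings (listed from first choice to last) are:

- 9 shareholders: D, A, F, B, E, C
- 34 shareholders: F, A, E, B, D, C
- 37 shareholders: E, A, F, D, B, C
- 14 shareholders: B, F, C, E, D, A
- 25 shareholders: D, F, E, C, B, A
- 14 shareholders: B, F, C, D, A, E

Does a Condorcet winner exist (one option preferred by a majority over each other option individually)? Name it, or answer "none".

F

F vs E: 96–37 for F.
F vs D: 99–34 for F.
F vs B: 105–28 for F.
F vs A: 87–46 for F.
F vs C: 133–0 for F.
F beats every other option head-to-head.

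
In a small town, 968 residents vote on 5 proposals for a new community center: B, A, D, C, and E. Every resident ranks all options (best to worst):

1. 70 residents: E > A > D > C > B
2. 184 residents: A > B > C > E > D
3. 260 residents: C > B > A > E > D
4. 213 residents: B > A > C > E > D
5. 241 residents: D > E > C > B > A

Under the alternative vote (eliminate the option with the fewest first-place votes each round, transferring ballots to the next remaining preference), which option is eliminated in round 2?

B

Round 1: B 213, A 184, D 241, C 260, E 70. Eliminate E.
Round 2: B 213, A 254, D 241, C 260. Eliminate B.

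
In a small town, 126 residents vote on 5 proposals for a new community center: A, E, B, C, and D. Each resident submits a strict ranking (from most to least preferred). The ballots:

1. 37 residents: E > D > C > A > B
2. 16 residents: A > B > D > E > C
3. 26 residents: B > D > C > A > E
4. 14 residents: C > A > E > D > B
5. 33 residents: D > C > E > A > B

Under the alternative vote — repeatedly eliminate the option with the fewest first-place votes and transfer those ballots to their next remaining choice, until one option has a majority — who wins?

D

Round 1: A 16, E 37, B 26, C 14, D 33. Eliminate C.
Round 2: A 30, E 37, B 26, D 33. Eliminate B.
Round 3: A 30, E 37, D 59. Eliminate A.
Round 4: E 51, D 75. D has a majority.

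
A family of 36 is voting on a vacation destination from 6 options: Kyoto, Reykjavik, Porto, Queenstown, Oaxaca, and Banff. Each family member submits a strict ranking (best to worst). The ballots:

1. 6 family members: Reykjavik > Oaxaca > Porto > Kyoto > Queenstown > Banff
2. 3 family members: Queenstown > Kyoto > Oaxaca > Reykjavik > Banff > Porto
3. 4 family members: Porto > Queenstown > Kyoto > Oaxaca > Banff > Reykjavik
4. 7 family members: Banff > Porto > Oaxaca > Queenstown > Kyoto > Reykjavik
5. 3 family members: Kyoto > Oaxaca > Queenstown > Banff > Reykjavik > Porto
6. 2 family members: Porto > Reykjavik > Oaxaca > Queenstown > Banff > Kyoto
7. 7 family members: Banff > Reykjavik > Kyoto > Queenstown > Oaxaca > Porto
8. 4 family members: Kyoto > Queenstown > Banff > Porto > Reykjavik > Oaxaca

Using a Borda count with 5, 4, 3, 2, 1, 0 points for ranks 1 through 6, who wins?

Kyoto

Kyoto: 6·2 + 3·4 + 4·3 + 7·1 + 3·5 + 2·0 + 7·3 + 4·5 = 99
Reykjavik: 6·5 + 3·2 + 4·0 + 7·0 + 3·1 + 2·4 + 7·4 + 4·1 = 79
Porto: 6·3 + 3·0 + 4·5 + 7·4 + 3·0 + 2·5 + 7·0 + 4·2 = 84
Queenstown: 6·1 + 3·5 + 4·4 + 7·2 + 3·3 + 2·2 + 7·2 + 4·4 = 94
Oaxaca: 6·4 + 3·3 + 4·2 + 7·3 + 3·4 + 2·3 + 7·1 + 4·0 = 87
Banff: 6·0 + 3·1 + 4·1 + 7·5 + 3·2 + 2·1 + 7·5 + 4·3 = 97
Kyoto has the highest Borda score (99).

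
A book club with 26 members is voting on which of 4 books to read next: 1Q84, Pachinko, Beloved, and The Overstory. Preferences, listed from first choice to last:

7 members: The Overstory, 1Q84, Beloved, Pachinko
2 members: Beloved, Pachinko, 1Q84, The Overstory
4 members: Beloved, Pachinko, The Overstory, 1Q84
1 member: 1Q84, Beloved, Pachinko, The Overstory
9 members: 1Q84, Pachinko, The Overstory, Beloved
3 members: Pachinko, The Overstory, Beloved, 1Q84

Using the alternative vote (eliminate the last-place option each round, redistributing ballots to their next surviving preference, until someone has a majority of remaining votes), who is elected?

Round 1: 1Q84 10, Pachinko 3, Beloved 6, The Overstory 7. Eliminate Pachinko.
Round 2: 1Q84 10, Beloved 6, The Overstory 10. Eliminate Beloved.
Round 3: 1Q84 12, The Overstory 14. The Overstory has a majority.

The Overstory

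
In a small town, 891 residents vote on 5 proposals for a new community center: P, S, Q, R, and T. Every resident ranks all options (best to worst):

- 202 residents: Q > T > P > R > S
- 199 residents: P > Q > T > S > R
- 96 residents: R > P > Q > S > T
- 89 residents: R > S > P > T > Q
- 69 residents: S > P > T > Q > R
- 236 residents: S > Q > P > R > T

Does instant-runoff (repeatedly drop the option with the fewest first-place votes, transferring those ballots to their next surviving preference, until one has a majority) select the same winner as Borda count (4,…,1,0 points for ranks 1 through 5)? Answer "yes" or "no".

Instant-runoff — R1 P 199, S 305, Q 202, R 185, T 0 (T out); R2 P 199, S 305, Q 202, R 185 (R out); R3 P 295, S 394, Q 202 (Q out); R4 P 497, S 394 (P winner). Winner: P.
Borda — scores: P 2345, S 1782, Q 2374, R 1178, T 1231. Winner: Q.
The two methods disagree.

no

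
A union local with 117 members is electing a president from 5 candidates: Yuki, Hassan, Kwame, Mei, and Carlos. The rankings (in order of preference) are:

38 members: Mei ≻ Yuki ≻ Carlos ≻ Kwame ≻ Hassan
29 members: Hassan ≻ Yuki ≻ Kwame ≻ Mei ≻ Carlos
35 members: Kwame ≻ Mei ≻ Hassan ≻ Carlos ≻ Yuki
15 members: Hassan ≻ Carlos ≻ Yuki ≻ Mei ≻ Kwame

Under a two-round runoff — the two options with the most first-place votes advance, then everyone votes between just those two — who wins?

Mei

Round 1 first-place votes: Yuki 0, Hassan 44, Kwame 35, Mei 38, Carlos 0.
Hassan and Mei advance.
Runoff: Hassan is preferred to Mei by 44 voters; Mei by 73.
Mei wins the runoff.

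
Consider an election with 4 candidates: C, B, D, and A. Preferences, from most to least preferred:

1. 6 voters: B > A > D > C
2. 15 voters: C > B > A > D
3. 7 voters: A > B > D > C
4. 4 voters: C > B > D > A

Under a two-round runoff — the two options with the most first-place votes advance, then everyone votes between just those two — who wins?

Round 1 first-place votes: C 19, B 6, D 0, A 7.
C and A advance.
Runoff: C is preferred to A by 19 voters; A by 13.
C wins the runoff.

C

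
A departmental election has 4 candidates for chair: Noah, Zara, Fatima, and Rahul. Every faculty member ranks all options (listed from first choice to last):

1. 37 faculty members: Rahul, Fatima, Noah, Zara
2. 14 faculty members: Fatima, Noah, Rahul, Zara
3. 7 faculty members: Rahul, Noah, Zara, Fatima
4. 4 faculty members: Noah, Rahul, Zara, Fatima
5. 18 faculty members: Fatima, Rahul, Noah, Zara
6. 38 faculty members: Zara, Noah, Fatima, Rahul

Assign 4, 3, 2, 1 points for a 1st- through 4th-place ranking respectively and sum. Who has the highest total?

Noah: 37·2 + 14·3 + 7·3 + 4·4 + 18·2 + 38·3 = 303
Zara: 37·1 + 14·1 + 7·2 + 4·2 + 18·1 + 38·4 = 243
Fatima: 37·3 + 14·4 + 7·1 + 4·1 + 18·4 + 38·2 = 326
Rahul: 37·4 + 14·2 + 7·4 + 4·3 + 18·3 + 38·1 = 308
Fatima has the highest Borda score (326).

Fatima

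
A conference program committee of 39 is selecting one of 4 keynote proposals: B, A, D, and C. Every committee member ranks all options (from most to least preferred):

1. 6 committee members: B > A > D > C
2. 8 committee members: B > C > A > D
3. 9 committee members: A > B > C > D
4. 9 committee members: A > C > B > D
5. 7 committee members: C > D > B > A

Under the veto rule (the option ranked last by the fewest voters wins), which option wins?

B

Last-place votes: B 0, A 7, D 26, C 6.
B is ranked last by the fewest voters, so B wins.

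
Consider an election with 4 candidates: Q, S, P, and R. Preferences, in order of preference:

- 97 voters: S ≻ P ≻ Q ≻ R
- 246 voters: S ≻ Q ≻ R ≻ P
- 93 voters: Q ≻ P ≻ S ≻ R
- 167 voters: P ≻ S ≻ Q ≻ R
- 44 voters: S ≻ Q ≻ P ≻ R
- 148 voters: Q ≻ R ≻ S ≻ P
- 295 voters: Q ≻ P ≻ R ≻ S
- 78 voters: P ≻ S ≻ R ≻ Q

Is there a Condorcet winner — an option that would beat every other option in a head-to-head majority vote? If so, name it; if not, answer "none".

Checking pairwise contests:
S beats Q 632–536.
P beats S 633–535.
Q beats P 826–342.
Q beats R 1090–78.
Every option loses at least one head-to-head, so there is no Condorcet winner.

none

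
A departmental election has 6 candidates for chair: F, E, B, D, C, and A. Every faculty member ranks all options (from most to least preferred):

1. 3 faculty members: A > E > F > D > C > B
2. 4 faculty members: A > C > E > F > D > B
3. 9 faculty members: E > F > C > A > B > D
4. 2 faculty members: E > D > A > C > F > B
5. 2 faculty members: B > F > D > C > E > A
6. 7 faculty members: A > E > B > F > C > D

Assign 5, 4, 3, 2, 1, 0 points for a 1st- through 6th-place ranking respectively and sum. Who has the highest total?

E

F: 3·3 + 4·2 + 9·4 + 2·1 + 2·4 + 7·2 = 77
E: 3·4 + 4·3 + 9·5 + 2·5 + 2·1 + 7·4 = 109
B: 3·0 + 4·0 + 9·1 + 2·0 + 2·5 + 7·3 = 40
D: 3·2 + 4·1 + 9·0 + 2·4 + 2·3 + 7·0 = 24
C: 3·1 + 4·4 + 9·3 + 2·2 + 2·2 + 7·1 = 61
A: 3·5 + 4·5 + 9·2 + 2·3 + 2·0 + 7·5 = 94
E has the highest Borda score (109).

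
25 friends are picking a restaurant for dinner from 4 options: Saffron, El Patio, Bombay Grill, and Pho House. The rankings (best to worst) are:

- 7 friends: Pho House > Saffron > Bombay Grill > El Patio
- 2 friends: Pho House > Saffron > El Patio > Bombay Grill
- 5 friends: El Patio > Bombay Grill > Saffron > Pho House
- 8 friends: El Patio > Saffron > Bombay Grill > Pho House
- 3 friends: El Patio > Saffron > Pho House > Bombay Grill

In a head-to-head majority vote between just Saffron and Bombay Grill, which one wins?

Voters preferring Saffron to Bombay Grill: 20; preferring Bombay Grill to Saffron: 5.
Saffron wins the head-to-head.

Saffron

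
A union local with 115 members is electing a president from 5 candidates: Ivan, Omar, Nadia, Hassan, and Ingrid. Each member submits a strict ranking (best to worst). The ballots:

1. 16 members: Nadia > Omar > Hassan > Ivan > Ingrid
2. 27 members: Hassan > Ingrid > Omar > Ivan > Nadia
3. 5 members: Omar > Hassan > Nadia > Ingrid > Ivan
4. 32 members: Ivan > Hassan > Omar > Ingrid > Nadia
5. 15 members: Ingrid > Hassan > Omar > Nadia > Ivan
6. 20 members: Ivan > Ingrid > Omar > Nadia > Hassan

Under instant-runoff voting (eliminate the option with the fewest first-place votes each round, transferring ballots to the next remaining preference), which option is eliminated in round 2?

Ingrid

Round 1: Ivan 52, Omar 5, Nadia 16, Hassan 27, Ingrid 15. Eliminate Omar.
Round 2: Ivan 52, Nadia 16, Hassan 32, Ingrid 15. Eliminate Ingrid.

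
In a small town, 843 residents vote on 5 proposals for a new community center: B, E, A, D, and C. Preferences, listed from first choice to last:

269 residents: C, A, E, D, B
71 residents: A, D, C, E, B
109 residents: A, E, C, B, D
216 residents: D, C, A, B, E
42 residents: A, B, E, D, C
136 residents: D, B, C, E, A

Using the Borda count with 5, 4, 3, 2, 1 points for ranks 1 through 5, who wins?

B: 269·1 + 71·1 + 109·2 + 216·2 + 42·4 + 136·4 = 1702
E: 269·3 + 71·2 + 109·4 + 216·1 + 42·3 + 136·2 = 1999
A: 269·4 + 71·5 + 109·5 + 216·3 + 42·5 + 136·1 = 2970
D: 269·2 + 71·4 + 109·1 + 216·5 + 42·2 + 136·5 = 2775
C: 269·5 + 71·3 + 109·3 + 216·4 + 42·1 + 136·3 = 3199
C has the highest Borda score (3199).

C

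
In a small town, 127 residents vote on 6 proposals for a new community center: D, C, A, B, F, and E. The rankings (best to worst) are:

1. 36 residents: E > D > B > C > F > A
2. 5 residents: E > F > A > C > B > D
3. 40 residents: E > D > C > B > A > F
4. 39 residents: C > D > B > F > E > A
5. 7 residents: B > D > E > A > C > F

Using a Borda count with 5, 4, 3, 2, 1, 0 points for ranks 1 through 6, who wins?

D: 36·4 + 5·0 + 40·4 + 39·4 + 7·4 = 488
C: 36·2 + 5·2 + 40·3 + 39·5 + 7·1 = 404
A: 36·0 + 5·3 + 40·1 + 39·0 + 7·2 = 69
B: 36·3 + 5·1 + 40·2 + 39·3 + 7·5 = 345
F: 36·1 + 5·4 + 40·0 + 39·2 + 7·0 = 134
E: 36·5 + 5·5 + 40·5 + 39·1 + 7·3 = 465
D has the highest Borda score (488).

D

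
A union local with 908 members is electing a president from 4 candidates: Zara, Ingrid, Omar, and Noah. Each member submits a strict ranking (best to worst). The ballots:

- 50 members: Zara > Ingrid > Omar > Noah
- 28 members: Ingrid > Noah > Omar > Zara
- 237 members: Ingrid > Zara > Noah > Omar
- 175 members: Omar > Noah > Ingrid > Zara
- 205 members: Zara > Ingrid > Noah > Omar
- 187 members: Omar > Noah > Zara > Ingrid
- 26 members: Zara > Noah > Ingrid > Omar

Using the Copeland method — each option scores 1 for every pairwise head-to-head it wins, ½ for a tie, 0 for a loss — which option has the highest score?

Zara

Zara: beats Ingrid, Omar, and Noah → score 3.
Ingrid: beats Omar and Noah; loses to Zara → score 2.
Omar: loses to Zara, Ingrid, and Noah → score 0.
Noah: beats Omar; loses to Zara and Ingrid → score 1.
Zara has the best pairwise record.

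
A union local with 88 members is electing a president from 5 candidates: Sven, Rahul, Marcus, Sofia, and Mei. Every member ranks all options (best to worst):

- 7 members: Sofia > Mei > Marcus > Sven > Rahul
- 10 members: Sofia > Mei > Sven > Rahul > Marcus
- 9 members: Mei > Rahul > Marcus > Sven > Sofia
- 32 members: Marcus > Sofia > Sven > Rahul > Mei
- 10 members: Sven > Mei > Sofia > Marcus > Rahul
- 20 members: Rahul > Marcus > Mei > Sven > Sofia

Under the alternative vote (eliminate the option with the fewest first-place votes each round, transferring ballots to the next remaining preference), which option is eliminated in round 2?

Round 1: Sven 10, Rahul 20, Marcus 32, Sofia 17, Mei 9. Eliminate Mei.
Round 2: Sven 10, Rahul 29, Marcus 32, Sofia 17. Eliminate Sven.

Sven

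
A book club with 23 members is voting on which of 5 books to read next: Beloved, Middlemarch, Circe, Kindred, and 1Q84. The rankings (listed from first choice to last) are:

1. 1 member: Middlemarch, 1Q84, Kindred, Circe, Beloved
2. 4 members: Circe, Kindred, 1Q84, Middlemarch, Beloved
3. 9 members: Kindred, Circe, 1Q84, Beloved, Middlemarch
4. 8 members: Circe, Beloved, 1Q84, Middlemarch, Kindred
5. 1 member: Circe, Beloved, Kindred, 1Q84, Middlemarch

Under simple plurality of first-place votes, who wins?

First-place votes: Beloved 0, Middlemarch 1, Circe 13, Kindred 9, 1Q84 0.
Circe has the most first-place votes.

Circe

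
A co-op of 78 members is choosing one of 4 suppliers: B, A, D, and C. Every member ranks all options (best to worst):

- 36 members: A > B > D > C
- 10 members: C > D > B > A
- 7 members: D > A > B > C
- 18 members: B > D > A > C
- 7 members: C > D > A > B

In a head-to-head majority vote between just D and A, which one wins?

Voters preferring D to A: 42; preferring A to D: 36.
D wins the head-to-head.

D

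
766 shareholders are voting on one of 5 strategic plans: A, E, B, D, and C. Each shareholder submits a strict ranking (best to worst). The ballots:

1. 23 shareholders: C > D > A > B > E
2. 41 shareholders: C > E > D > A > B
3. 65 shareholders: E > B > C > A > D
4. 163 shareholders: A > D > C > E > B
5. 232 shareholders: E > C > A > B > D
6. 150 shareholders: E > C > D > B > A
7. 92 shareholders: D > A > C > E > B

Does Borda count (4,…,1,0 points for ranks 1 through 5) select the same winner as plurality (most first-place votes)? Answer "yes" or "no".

yes

Borda — scores: A 1544, E 2166, B 600, D 1308, C 2042. Winner: E.
Plurality — first-place votes: A 163, E 447, B 0, D 92, C 64. Winner: E.
The two methods agree.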